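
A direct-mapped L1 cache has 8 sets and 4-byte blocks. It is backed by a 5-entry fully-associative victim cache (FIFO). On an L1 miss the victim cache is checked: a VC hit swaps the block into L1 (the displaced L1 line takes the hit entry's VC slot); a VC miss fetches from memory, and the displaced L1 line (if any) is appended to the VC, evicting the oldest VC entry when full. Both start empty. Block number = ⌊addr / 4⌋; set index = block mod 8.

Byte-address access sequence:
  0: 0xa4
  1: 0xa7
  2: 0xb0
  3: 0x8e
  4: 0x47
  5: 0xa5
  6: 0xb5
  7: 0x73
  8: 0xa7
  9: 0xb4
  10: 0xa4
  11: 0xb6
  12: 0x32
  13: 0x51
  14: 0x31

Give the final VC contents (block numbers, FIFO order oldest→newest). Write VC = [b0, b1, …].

  [0] addr=0xa4 blk=41 s=1: MISS | VC []
  [1] addr=0xa7 blk=41 s=1: L1-HIT | VC []
  [2] addr=0xb0 blk=44 s=4: MISS | VC []
  [3] addr=0x8e blk=35 s=3: MISS | VC []
  [4] addr=0x47 blk=17 s=1: MISS | VC [41]
  [5] addr=0xa5 blk=41 s=1: VC-HIT | VC [17]
  [6] addr=0xb5 blk=45 s=5: MISS | VC [17]
  [7] addr=0x73 blk=28 s=4: MISS | VC [17, 44]
  [8] addr=0xa7 blk=41 s=1: L1-HIT | VC [17, 44]
  [9] addr=0xb4 blk=45 s=5: L1-HIT | VC [17, 44]
  [10] addr=0xa4 blk=41 s=1: L1-HIT | VC [17, 44]
  [11] addr=0xb6 blk=45 s=5: L1-HIT | VC [17, 44]
  [12] addr=0x32 blk=12 s=4: MISS | VC [17, 44, 28]
  [13] addr=0x51 blk=20 s=4: MISS | VC [17, 44, 28, 12]
  [14] addr=0x31 blk=12 s=4: VC-HIT | VC [17, 44, 28, 20]

VC = [17, 44, 28, 20]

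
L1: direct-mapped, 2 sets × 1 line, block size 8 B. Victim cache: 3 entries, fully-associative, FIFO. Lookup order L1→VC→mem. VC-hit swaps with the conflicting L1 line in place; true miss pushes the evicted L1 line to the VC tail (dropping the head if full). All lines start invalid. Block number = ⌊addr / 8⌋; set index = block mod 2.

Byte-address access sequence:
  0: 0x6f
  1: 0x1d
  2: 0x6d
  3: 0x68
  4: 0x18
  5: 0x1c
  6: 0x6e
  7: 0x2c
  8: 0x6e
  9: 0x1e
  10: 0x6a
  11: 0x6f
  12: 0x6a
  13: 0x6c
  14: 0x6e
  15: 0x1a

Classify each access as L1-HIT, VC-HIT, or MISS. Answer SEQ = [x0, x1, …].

SEQ = [MISS, MISS, VC-HIT, L1-HIT, VC-HIT, L1-HIT, VC-HIT, MISS, VC-HIT, VC-HIT, VC-HIT, L1-HIT, L1-HIT, L1-HIT, L1-HIT, VC-HIT]

#0 0x6f→b13/s1 MISS; vc=[]
#1 0x1d→b3/s1 MISS; vc=[13]
#2 0x6d→b13/s1 VC-HIT; vc=[3]
#3 0x68→b13/s1 L1-HIT; vc=[3]
#4 0x18→b3/s1 VC-HIT; vc=[13]
#5 0x1c→b3/s1 L1-HIT; vc=[13]
#6 0x6e→b13/s1 VC-HIT; vc=[3]
#7 0x2c→b5/s1 MISS; vc=[3,13]
#8 0x6e→b13/s1 VC-HIT; vc=[3,5]
#9 0x1e→b3/s1 VC-HIT; vc=[13,5]
#10 0x6a→b13/s1 VC-HIT; vc=[3,5]
#11 0x6f→b13/s1 L1-HIT; vc=[3,5]
#12 0x6a→b13/s1 L1-HIT; vc=[3,5]
#13 0x6c→b13/s1 L1-HIT; vc=[3,5]
#14 0x6e→b13/s1 L1-HIT; vc=[3,5]
#15 0x1a→b3/s1 VC-HIT; vc=[13,5]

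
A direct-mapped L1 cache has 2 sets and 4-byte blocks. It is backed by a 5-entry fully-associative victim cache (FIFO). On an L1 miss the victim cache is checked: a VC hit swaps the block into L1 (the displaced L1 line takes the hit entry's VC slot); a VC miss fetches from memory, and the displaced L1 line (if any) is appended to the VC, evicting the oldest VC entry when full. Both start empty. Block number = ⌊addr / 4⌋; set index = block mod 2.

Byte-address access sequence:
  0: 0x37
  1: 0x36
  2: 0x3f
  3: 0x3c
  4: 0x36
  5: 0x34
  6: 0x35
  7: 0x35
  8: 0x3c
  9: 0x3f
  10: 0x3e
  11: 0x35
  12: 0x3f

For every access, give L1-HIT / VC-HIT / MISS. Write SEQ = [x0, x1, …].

SEQ = [MISS, L1-HIT, MISS, L1-HIT, VC-HIT, L1-HIT, L1-HIT, L1-HIT, VC-HIT, L1-HIT, L1-HIT, VC-HIT, VC-HIT]

  [0] addr=0x37 blk=13 s=1: MISS | VC []
  [1] addr=0x36 blk=13 s=1: L1-HIT | VC []
  [2] addr=0x3f blk=15 s=1: MISS | VC [13]
  [3] addr=0x3c blk=15 s=1: L1-HIT | VC [13]
  [4] addr=0x36 blk=13 s=1: VC-HIT | VC [15]
  [5] addr=0x34 blk=13 s=1: L1-HIT | VC [15]
  [6] addr=0x35 blk=13 s=1: L1-HIT | VC [15]
  [7] addr=0x35 blk=13 s=1: L1-HIT | VC [15]
  [8] addr=0x3c blk=15 s=1: VC-HIT | VC [13]
  [9] addr=0x3f blk=15 s=1: L1-HIT | VC [13]
  [10] addr=0x3e blk=15 s=1: L1-HIT | VC [13]
  [11] addr=0x35 blk=13 s=1: VC-HIT | VC [15]
  [12] addr=0x3f blk=15 s=1: VC-HIT | VC [13]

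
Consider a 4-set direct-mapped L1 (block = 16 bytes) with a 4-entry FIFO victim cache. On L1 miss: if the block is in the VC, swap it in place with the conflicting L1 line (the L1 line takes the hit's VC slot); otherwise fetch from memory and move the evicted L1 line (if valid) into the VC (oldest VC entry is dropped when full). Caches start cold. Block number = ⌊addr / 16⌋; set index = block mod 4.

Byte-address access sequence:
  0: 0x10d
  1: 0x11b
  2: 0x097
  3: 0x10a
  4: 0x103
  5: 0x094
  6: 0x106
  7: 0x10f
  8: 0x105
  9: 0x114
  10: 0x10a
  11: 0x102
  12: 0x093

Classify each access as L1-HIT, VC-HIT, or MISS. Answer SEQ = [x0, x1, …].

SEQ = [MISS, MISS, MISS, L1-HIT, L1-HIT, L1-HIT, L1-HIT, L1-HIT, L1-HIT, VC-HIT, L1-HIT, L1-HIT, VC-HIT]

  [0] addr=0x10d blk=16 s=0: MISS | VC []
  [1] addr=0x11b blk=17 s=1: MISS | VC []
  [2] addr=0x97 blk=9 s=1: MISS | VC [17]
  [3] addr=0x10a blk=16 s=0: L1-HIT | VC [17]
  [4] addr=0x103 blk=16 s=0: L1-HIT | VC [17]
  [5] addr=0x94 blk=9 s=1: L1-HIT | VC [17]
  [6] addr=0x106 blk=16 s=0: L1-HIT | VC [17]
  [7] addr=0x10f blk=16 s=0: L1-HIT | VC [17]
  [8] addr=0x105 blk=16 s=0: L1-HIT | VC [17]
  [9] addr=0x114 blk=17 s=1: VC-HIT | VC [9]
  [10] addr=0x10a blk=16 s=0: L1-HIT | VC [9]
  [11] addr=0x102 blk=16 s=0: L1-HIT | VC [9]
  [12] addr=0x93 blk=9 s=1: VC-HIT | VC [17]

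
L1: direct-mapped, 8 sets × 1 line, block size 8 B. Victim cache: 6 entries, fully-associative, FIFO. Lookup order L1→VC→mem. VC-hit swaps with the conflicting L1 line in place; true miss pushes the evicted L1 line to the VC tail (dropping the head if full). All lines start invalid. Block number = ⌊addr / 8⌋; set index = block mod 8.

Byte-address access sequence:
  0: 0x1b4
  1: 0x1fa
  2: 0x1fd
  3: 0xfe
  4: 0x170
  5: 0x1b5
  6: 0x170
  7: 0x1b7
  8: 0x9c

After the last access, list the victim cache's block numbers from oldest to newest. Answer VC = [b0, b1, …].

VC = [63, 46]

  [0] addr=0x1b4 blk=54 s=6: MISS | VC []
  [1] addr=0x1fa blk=63 s=7: MISS | VC []
  [2] addr=0x1fd blk=63 s=7: L1-HIT | VC []
  [3] addr=0xfe blk=31 s=7: MISS | VC [63]
  [4] addr=0x170 blk=46 s=6: MISS | VC [63, 54]
  [5] addr=0x1b5 blk=54 s=6: VC-HIT | VC [63, 46]
  [6] addr=0x170 blk=46 s=6: VC-HIT | VC [63, 54]
  [7] addr=0x1b7 blk=54 s=6: VC-HIT | VC [63, 46]
  [8] addr=0x9c blk=19 s=3: MISS | VC [63, 46]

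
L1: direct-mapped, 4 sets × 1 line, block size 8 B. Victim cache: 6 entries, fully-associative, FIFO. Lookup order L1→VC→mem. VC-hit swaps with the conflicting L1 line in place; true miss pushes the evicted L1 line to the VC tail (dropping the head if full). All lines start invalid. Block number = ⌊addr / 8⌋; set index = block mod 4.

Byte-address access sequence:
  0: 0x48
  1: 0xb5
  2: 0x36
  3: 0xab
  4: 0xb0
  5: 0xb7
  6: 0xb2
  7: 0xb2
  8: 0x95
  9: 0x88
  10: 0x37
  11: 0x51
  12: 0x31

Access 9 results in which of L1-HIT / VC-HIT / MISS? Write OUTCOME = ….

  [0] addr=0x48 blk=9 s=1: MISS | VC []
  [1] addr=0xb5 blk=22 s=2: MISS | VC []
  [2] addr=0x36 blk=6 s=2: MISS | VC [22]
  [3] addr=0xab blk=21 s=1: MISS | VC [22, 9]
  [4] addr=0xb0 blk=22 s=2: VC-HIT | VC [6, 9]
  [5] addr=0xb7 blk=22 s=2: L1-HIT | VC [6, 9]
  [6] addr=0xb2 blk=22 s=2: L1-HIT | VC [6, 9]
  [7] addr=0xb2 blk=22 s=2: L1-HIT | VC [6, 9]
  [8] addr=0x95 blk=18 s=2: MISS | VC [6, 9, 22]
  [9] addr=0x88 blk=17 s=1: MISS | VC [6, 9, 22, 21]
  [10] addr=0x37 blk=6 s=2: VC-HIT | VC [18, 9, 22, 21]
  [11] addr=0x51 blk=10 s=2: MISS | VC [18, 9, 22, 21, 6]
  [12] addr=0x31 blk=6 s=2: VC-HIT | VC [18, 9, 22, 21, 10]

OUTCOME = MISS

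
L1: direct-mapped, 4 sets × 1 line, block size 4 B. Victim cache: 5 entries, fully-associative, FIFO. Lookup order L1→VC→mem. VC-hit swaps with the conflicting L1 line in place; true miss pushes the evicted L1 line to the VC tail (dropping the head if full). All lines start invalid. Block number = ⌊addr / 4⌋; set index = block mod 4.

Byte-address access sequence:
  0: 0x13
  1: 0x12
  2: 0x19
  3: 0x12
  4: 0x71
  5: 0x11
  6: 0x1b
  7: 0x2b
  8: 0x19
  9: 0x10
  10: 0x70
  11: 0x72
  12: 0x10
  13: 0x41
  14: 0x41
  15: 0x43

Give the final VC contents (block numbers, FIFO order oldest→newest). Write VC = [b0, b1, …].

#0 0x13→b4/s0 MISS; vc=[]
#1 0x12→b4/s0 L1-HIT; vc=[]
#2 0x19→b6/s2 MISS; vc=[]
#3 0x12→b4/s0 L1-HIT; vc=[]
#4 0x71→b28/s0 MISS; vc=[4]
#5 0x11→b4/s0 VC-HIT; vc=[28]
#6 0x1b→b6/s2 L1-HIT; vc=[28]
#7 0x2b→b10/s2 MISS; vc=[28,6]
#8 0x19→b6/s2 VC-HIT; vc=[28,10]
#9 0x10→b4/s0 L1-HIT; vc=[28,10]
#10 0x70→b28/s0 VC-HIT; vc=[4,10]
#11 0x72→b28/s0 L1-HIT; vc=[4,10]
#12 0x10→b4/s0 VC-HIT; vc=[28,10]
#13 0x41→b16/s0 MISS; vc=[28,10,4]
#14 0x41→b16/s0 L1-HIT; vc=[28,10,4]
#15 0x43→b16/s0 L1-HIT; vc=[28,10,4]

VC = [28, 10, 4]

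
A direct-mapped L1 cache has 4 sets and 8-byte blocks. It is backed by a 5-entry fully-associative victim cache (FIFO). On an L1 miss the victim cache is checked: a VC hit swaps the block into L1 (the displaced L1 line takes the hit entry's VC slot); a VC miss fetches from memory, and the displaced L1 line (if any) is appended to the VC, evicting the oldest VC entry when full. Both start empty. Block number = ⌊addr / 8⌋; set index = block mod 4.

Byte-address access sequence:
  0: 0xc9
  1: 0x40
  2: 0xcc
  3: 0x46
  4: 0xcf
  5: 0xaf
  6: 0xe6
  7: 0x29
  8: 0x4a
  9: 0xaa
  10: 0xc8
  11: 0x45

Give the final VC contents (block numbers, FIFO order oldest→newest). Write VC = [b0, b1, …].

#0 0xc9→b25/s1 MISS; vc=[]
#1 0x40→b8/s0 MISS; vc=[]
#2 0xcc→b25/s1 L1-HIT; vc=[]
#3 0x46→b8/s0 L1-HIT; vc=[]
#4 0xcf→b25/s1 L1-HIT; vc=[]
#5 0xaf→b21/s1 MISS; vc=[25]
#6 0xe6→b28/s0 MISS; vc=[25,8]
#7 0x29→b5/s1 MISS; vc=[25,8,21]
#8 0x4a→b9/s1 MISS; vc=[25,8,21,5]
#9 0xaa→b21/s1 VC-HIT; vc=[25,8,9,5]
#10 0xc8→b25/s1 VC-HIT; vc=[21,8,9,5]
#11 0x45→b8/s0 VC-HIT; vc=[21,28,9,5]

VC = [21, 28, 9, 5]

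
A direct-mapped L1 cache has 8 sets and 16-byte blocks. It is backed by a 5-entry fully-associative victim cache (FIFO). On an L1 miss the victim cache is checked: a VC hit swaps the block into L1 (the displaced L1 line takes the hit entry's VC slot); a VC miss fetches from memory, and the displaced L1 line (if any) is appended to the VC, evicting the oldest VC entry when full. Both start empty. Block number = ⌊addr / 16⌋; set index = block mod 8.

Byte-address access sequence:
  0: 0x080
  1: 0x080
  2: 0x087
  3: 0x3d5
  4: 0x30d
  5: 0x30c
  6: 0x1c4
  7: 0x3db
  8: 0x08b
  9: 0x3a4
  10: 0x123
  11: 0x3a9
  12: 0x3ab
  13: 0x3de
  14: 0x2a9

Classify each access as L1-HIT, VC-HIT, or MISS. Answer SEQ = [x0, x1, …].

  [0] addr=0x80 blk=8 s=0: MISS | VC []
  [1] addr=0x80 blk=8 s=0: L1-HIT | VC []
  [2] addr=0x87 blk=8 s=0: L1-HIT | VC []
  [3] addr=0x3d5 blk=61 s=5: MISS | VC []
  [4] addr=0x30d blk=48 s=0: MISS | VC [8]
  [5] addr=0x30c blk=48 s=0: L1-HIT | VC [8]
  [6] addr=0x1c4 blk=28 s=4: MISS | VC [8]
  [7] addr=0x3db blk=61 s=5: L1-HIT | VC [8]
  [8] addr=0x8b blk=8 s=0: VC-HIT | VC [48]
  [9] addr=0x3a4 blk=58 s=2: MISS | VC [48]
  [10] addr=0x123 blk=18 s=2: MISS | VC [48, 58]
  [11] addr=0x3a9 blk=58 s=2: VC-HIT | VC [48, 18]
  [12] addr=0x3ab blk=58 s=2: L1-HIT | VC [48, 18]
  [13] addr=0x3de blk=61 s=5: L1-HIT | VC [48, 18]
  [14] addr=0x2a9 blk=42 s=2: MISS | VC [48, 18, 58]

SEQ = [MISS, L1-HIT, L1-HIT, MISS, MISS, L1-HIT, MISS, L1-HIT, VC-HIT, MISS, MISS, VC-HIT, L1-HIT, L1-HIT, MISS]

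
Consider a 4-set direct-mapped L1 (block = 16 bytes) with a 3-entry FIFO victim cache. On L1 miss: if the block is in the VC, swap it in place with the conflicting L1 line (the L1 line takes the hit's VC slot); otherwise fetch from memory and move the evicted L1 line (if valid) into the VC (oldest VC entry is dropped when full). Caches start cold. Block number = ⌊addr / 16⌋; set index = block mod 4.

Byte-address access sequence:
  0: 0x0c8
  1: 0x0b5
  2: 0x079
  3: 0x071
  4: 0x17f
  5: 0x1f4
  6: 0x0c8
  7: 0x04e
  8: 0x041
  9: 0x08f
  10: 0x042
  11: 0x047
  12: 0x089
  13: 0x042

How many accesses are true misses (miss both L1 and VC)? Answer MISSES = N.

#0 0xc8→b12/s0 MISS; vc=[]
#1 0xb5→b11/s3 MISS; vc=[]
#2 0x79→b7/s3 MISS; vc=[11]
#3 0x71→b7/s3 L1-HIT; vc=[11]
#4 0x17f→b23/s3 MISS; vc=[11,7]
#5 0x1f4→b31/s3 MISS; vc=[11,7,23]
#6 0xc8→b12/s0 L1-HIT; vc=[11,7,23]
#7 0x4e→b4/s0 MISS; vc=[7,23,12]
#8 0x41→b4/s0 L1-HIT; vc=[7,23,12]
#9 0x8f→b8/s0 MISS; vc=[23,12,4]
#10 0x42→b4/s0 VC-HIT; vc=[23,12,8]
#11 0x47→b4/s0 L1-HIT; vc=[23,12,8]
#12 0x89→b8/s0 VC-HIT; vc=[23,12,4]
#13 0x42→b4/s0 VC-HIT; vc=[23,12,8]

MISSES = 7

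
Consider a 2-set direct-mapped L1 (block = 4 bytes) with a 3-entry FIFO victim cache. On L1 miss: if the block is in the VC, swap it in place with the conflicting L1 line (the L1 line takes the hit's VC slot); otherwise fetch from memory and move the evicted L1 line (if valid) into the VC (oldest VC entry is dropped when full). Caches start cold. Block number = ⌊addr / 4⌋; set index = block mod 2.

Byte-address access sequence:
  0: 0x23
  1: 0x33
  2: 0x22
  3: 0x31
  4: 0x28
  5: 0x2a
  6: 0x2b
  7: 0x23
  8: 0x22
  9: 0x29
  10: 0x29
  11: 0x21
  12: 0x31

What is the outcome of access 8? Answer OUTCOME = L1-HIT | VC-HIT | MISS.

OUTCOME = L1-HIT

0: 0x23 (blk 8, set 0) → MISS  vc=[]
1: 0x33 (blk 12, set 0) → MISS  vc=[8]
2: 0x22 (blk 8, set 0) → VC-HIT  vc=[12]
3: 0x31 (blk 12, set 0) → VC-HIT  vc=[8]
4: 0x28 (blk 10, set 0) → MISS  vc=[8, 12]
5: 0x2a (blk 10, set 0) → L1-HIT  vc=[8, 12]
6: 0x2b (blk 10, set 0) → L1-HIT  vc=[8, 12]
7: 0x23 (blk 8, set 0) → VC-HIT  vc=[10, 12]
8: 0x22 (blk 8, set 0) → L1-HIT  vc=[10, 12]
9: 0x29 (blk 10, set 0) → VC-HIT  vc=[8, 12]
10: 0x29 (blk 10, set 0) → L1-HIT  vc=[8, 12]
11: 0x21 (blk 8, set 0) → VC-HIT  vc=[10, 12]
12: 0x31 (blk 12, set 0) → VC-HIT  vc=[10, 8]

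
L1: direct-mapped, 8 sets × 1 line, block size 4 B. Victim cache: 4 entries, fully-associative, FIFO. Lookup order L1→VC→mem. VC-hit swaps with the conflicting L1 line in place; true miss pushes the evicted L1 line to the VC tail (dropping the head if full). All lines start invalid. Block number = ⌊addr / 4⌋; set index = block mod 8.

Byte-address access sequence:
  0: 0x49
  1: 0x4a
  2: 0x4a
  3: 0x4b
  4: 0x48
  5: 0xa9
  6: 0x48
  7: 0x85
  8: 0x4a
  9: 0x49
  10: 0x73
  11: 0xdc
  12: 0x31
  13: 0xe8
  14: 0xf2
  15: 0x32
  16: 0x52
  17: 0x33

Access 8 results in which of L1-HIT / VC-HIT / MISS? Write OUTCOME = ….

0: 0x49 (blk 18, set 2) → MISS  vc=[]
1: 0x4a (blk 18, set 2) → L1-HIT  vc=[]
2: 0x4a (blk 18, set 2) → L1-HIT  vc=[]
3: 0x4b (blk 18, set 2) → L1-HIT  vc=[]
4: 0x48 (blk 18, set 2) → L1-HIT  vc=[]
5: 0xa9 (blk 42, set 2) → MISS  vc=[18]
6: 0x48 (blk 18, set 2) → VC-HIT  vc=[42]
7: 0x85 (blk 33, set 1) → MISS  vc=[42]
8: 0x4a (blk 18, set 2) → L1-HIT  vc=[42]
9: 0x49 (blk 18, set 2) → L1-HIT  vc=[42]
10: 0x73 (blk 28, set 4) → MISS  vc=[42]
11: 0xdc (blk 55, set 7) → MISS  vc=[42]
12: 0x31 (blk 12, set 4) → MISS  vc=[42, 28]
13: 0xe8 (blk 58, set 2) → MISS  vc=[42, 28, 18]
14: 0xf2 (blk 60, set 4) → MISS  vc=[42, 28, 18, 12]
15: 0x32 (blk 12, set 4) → VC-HIT  vc=[42, 28, 18, 60]
16: 0x52 (blk 20, set 4) → MISS  vc=[28, 18, 60, 12]
17: 0x33 (blk 12, set 4) → VC-HIT  vc=[28, 18, 60, 20]

OUTCOME = L1-HIT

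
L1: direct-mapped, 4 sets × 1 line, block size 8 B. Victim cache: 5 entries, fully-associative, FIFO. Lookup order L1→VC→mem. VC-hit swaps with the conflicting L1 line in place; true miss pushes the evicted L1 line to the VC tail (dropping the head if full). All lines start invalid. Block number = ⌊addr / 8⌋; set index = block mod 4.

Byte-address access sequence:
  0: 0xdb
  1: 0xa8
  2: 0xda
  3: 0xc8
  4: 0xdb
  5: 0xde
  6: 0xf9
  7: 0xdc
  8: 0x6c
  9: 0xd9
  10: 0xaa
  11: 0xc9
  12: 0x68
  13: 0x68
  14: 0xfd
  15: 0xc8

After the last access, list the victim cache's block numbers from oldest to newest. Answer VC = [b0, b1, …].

  [0] addr=0xdb blk=27 s=3: MISS | VC []
  [1] addr=0xa8 blk=21 s=1: MISS | VC []
  [2] addr=0xda blk=27 s=3: L1-HIT | VC []
  [3] addr=0xc8 blk=25 s=1: MISS | VC [21]
  [4] addr=0xdb blk=27 s=3: L1-HIT | VC [21]
  [5] addr=0xde blk=27 s=3: L1-HIT | VC [21]
  [6] addr=0xf9 blk=31 s=3: MISS | VC [21, 27]
  [7] addr=0xdc blk=27 s=3: VC-HIT | VC [21, 31]
  [8] addr=0x6c blk=13 s=1: MISS | VC [21, 31, 25]
  [9] addr=0xd9 blk=27 s=3: L1-HIT | VC [21, 31, 25]
  [10] addr=0xaa blk=21 s=1: VC-HIT | VC [13, 31, 25]
  [11] addr=0xc9 blk=25 s=1: VC-HIT | VC [13, 31, 21]
  [12] addr=0x68 blk=13 s=1: VC-HIT | VC [25, 31, 21]
  [13] addr=0x68 blk=13 s=1: L1-HIT | VC [25, 31, 21]
  [14] addr=0xfd blk=31 s=3: VC-HIT | VC [25, 27, 21]
  [15] addr=0xc8 blk=25 s=1: VC-HIT | VC [13, 27, 21]

VC = [13, 27, 21]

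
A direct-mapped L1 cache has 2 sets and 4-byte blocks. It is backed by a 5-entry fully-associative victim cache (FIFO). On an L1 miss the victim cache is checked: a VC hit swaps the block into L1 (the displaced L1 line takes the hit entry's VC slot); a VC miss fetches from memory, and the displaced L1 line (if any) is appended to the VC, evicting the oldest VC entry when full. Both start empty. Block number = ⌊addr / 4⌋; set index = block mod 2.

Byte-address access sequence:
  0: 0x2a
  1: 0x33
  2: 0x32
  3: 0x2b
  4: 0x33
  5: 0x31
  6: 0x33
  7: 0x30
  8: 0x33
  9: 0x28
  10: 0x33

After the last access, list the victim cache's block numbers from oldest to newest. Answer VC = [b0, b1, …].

#0 0x2a→b10/s0 MISS; vc=[]
#1 0x33→b12/s0 MISS; vc=[10]
#2 0x32→b12/s0 L1-HIT; vc=[10]
#3 0x2b→b10/s0 VC-HIT; vc=[12]
#4 0x33→b12/s0 VC-HIT; vc=[10]
#5 0x31→b12/s0 L1-HIT; vc=[10]
#6 0x33→b12/s0 L1-HIT; vc=[10]
#7 0x30→b12/s0 L1-HIT; vc=[10]
#8 0x33→b12/s0 L1-HIT; vc=[10]
#9 0x28→b10/s0 VC-HIT; vc=[12]
#10 0x33→b12/s0 VC-HIT; vc=[10]

VC = [10]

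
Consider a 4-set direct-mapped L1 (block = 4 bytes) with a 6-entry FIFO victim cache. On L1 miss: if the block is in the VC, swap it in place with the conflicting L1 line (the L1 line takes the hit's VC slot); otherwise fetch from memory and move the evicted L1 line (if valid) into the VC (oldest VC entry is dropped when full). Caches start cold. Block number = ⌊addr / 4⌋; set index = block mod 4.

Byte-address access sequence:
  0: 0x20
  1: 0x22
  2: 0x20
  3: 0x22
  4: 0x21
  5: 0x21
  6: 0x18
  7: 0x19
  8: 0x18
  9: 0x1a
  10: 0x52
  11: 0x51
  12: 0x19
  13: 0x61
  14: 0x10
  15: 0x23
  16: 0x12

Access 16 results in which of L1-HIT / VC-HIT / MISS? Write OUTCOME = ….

OUTCOME = VC-HIT

0: 0x20 (blk 8, set 0) → MISS  vc=[]
1: 0x22 (blk 8, set 0) → L1-HIT  vc=[]
2: 0x20 (blk 8, set 0) → L1-HIT  vc=[]
3: 0x22 (blk 8, set 0) → L1-HIT  vc=[]
4: 0x21 (blk 8, set 0) → L1-HIT  vc=[]
5: 0x21 (blk 8, set 0) → L1-HIT  vc=[]
6: 0x18 (blk 6, set 2) → MISS  vc=[]
7: 0x19 (blk 6, set 2) → L1-HIT  vc=[]
8: 0x18 (blk 6, set 2) → L1-HIT  vc=[]
9: 0x1a (blk 6, set 2) → L1-HIT  vc=[]
10: 0x52 (blk 20, set 0) → MISS  vc=[8]
11: 0x51 (blk 20, set 0) → L1-HIT  vc=[8]
12: 0x19 (blk 6, set 2) → L1-HIT  vc=[8]
13: 0x61 (blk 24, set 0) → MISS  vc=[8, 20]
14: 0x10 (blk 4, set 0) → MISS  vc=[8, 20, 24]
15: 0x23 (blk 8, set 0) → VC-HIT  vc=[4, 20, 24]
16: 0x12 (blk 4, set 0) → VC-HIT  vc=[8, 20, 24]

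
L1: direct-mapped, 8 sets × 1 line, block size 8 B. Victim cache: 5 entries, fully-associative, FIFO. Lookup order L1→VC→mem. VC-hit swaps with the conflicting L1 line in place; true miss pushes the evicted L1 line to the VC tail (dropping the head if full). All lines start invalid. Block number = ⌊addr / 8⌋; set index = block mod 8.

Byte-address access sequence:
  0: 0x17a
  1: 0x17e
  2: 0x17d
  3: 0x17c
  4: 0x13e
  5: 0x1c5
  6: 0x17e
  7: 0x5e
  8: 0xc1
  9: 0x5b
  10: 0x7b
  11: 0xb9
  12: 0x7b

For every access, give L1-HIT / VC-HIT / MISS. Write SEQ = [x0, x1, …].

  [0] addr=0x17a blk=47 s=7: MISS | VC []
  [1] addr=0x17e blk=47 s=7: L1-HIT | VC []
  [2] addr=0x17d blk=47 s=7: L1-HIT | VC []
  [3] addr=0x17c blk=47 s=7: L1-HIT | VC []
  [4] addr=0x13e blk=39 s=7: MISS | VC [47]
  [5] addr=0x1c5 blk=56 s=0: MISS | VC [47]
  [6] addr=0x17e blk=47 s=7: VC-HIT | VC [39]
  [7] addr=0x5e blk=11 s=3: MISS | VC [39]
  [8] addr=0xc1 blk=24 s=0: MISS | VC [39, 56]
  [9] addr=0x5b blk=11 s=3: L1-HIT | VC [39, 56]
  [10] addr=0x7b blk=15 s=7: MISS | VC [39, 56, 47]
  [11] addr=0xb9 blk=23 s=7: MISS | VC [39, 56, 47, 15]
  [12] addr=0x7b blk=15 s=7: VC-HIT | VC [39, 56, 47, 23]

SEQ = [MISS, L1-HIT, L1-HIT, L1-HIT, MISS, MISS, VC-HIT, MISS, MISS, L1-HIT, MISS, MISS, VC-HIT]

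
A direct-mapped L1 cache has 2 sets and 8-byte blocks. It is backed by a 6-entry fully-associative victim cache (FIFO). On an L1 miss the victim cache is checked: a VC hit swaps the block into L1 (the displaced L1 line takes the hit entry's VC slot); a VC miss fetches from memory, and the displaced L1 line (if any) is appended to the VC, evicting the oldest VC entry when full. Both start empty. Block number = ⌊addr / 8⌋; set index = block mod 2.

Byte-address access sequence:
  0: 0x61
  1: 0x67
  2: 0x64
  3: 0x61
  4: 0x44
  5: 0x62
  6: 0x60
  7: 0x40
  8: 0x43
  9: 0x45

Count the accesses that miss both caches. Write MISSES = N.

#0 0x61→b12/s0 MISS; vc=[]
#1 0x67→b12/s0 L1-HIT; vc=[]
#2 0x64→b12/s0 L1-HIT; vc=[]
#3 0x61→b12/s0 L1-HIT; vc=[]
#4 0x44→b8/s0 MISS; vc=[12]
#5 0x62→b12/s0 VC-HIT; vc=[8]
#6 0x60→b12/s0 L1-HIT; vc=[8]
#7 0x40→b8/s0 VC-HIT; vc=[12]
#8 0x43→b8/s0 L1-HIT; vc=[12]
#9 0x45→b8/s0 L1-HIT; vc=[12]

MISSES = 2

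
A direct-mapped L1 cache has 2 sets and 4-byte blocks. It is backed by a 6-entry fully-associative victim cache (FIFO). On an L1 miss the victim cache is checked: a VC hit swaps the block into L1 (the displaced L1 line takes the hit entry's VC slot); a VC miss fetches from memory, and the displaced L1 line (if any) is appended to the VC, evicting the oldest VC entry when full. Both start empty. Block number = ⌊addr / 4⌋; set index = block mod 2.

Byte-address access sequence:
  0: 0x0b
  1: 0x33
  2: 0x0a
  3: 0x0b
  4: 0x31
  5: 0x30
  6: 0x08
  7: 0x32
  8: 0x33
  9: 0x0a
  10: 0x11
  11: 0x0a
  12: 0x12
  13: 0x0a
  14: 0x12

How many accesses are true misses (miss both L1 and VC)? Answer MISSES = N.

0: 0xb (blk 2, set 0) → MISS  vc=[]
1: 0x33 (blk 12, set 0) → MISS  vc=[2]
2: 0xa (blk 2, set 0) → VC-HIT  vc=[12]
3: 0xb (blk 2, set 0) → L1-HIT  vc=[12]
4: 0x31 (blk 12, set 0) → VC-HIT  vc=[2]
5: 0x30 (blk 12, set 0) → L1-HIT  vc=[2]
6: 0x8 (blk 2, set 0) → VC-HIT  vc=[12]
7: 0x32 (blk 12, set 0) → VC-HIT  vc=[2]
8: 0x33 (blk 12, set 0) → L1-HIT  vc=[2]
9: 0xa (blk 2, set 0) → VC-HIT  vc=[12]
10: 0x11 (blk 4, set 0) → MISS  vc=[12, 2]
11: 0xa (blk 2, set 0) → VC-HIT  vc=[12, 4]
12: 0x12 (blk 4, set 0) → VC-HIT  vc=[12, 2]
13: 0xa (blk 2, set 0) → VC-HIT  vc=[12, 4]
14: 0x12 (blk 4, set 0) → VC-HIT  vc=[12, 2]

MISSES = 3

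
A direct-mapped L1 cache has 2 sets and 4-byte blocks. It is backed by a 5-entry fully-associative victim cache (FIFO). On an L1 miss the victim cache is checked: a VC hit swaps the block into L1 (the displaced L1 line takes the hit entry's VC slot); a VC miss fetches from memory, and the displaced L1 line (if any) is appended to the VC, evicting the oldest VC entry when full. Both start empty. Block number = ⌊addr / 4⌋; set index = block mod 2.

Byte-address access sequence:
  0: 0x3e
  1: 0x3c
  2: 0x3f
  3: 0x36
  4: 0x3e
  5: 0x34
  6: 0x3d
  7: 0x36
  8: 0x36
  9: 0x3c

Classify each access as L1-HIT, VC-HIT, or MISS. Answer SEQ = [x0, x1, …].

SEQ = [MISS, L1-HIT, L1-HIT, MISS, VC-HIT, VC-HIT, VC-HIT, VC-HIT, L1-HIT, VC-HIT]

  [0] addr=0x3e blk=15 s=1: MISS | VC []
  [1] addr=0x3c blk=15 s=1: L1-HIT | VC []
  [2] addr=0x3f blk=15 s=1: L1-HIT | VC []
  [3] addr=0x36 blk=13 s=1: MISS | VC [15]
  [4] addr=0x3e blk=15 s=1: VC-HIT | VC [13]
  [5] addr=0x34 blk=13 s=1: VC-HIT | VC [15]
  [6] addr=0x3d blk=15 s=1: VC-HIT | VC [13]
  [7] addr=0x36 blk=13 s=1: VC-HIT | VC [15]
  [8] addr=0x36 blk=13 s=1: L1-HIT | VC [15]
  [9] addr=0x3c blk=15 s=1: VC-HIT | VC [13]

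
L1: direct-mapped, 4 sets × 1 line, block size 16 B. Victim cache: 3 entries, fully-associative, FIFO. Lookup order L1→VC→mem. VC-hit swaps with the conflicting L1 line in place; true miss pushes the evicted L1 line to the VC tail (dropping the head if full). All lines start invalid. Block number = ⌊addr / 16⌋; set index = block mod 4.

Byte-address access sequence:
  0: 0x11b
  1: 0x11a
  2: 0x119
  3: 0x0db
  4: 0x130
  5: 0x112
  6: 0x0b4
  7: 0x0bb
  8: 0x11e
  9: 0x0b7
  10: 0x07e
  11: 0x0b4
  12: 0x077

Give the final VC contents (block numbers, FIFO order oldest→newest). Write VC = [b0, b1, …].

0: 0x11b (blk 17, set 1) → MISS  vc=[]
1: 0x11a (blk 17, set 1) → L1-HIT  vc=[]
2: 0x119 (blk 17, set 1) → L1-HIT  vc=[]
3: 0xdb (blk 13, set 1) → MISS  vc=[17]
4: 0x130 (blk 19, set 3) → MISS  vc=[17]
5: 0x112 (blk 17, set 1) → VC-HIT  vc=[13]
6: 0xb4 (blk 11, set 3) → MISS  vc=[13, 19]
7: 0xbb (blk 11, set 3) → L1-HIT  vc=[13, 19]
8: 0x11e (blk 17, set 1) → L1-HIT  vc=[13, 19]
9: 0xb7 (blk 11, set 3) → L1-HIT  vc=[13, 19]
10: 0x7e (blk 7, set 3) → MISS  vc=[13, 19, 11]
11: 0xb4 (blk 11, set 3) → VC-HIT  vc=[13, 19, 7]
12: 0x77 (blk 7, set 3) → VC-HIT  vc=[13, 19, 11]

VC = [13, 19, 11]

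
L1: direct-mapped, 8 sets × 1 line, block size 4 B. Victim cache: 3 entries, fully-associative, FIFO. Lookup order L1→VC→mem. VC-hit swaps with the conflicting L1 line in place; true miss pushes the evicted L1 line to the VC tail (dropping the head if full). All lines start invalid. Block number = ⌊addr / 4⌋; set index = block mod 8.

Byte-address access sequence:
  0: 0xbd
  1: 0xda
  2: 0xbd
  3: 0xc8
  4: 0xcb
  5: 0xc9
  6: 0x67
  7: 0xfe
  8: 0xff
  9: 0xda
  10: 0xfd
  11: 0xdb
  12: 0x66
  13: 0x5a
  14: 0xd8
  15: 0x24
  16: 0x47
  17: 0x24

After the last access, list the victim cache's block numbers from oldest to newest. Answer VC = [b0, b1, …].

  [0] addr=0xbd blk=47 s=7: MISS | VC []
  [1] addr=0xda blk=54 s=6: MISS | VC []
  [2] addr=0xbd blk=47 s=7: L1-HIT | VC []
  [3] addr=0xc8 blk=50 s=2: MISS | VC []
  [4] addr=0xcb blk=50 s=2: L1-HIT | VC []
  [5] addr=0xc9 blk=50 s=2: L1-HIT | VC []
  [6] addr=0x67 blk=25 s=1: MISS | VC []
  [7] addr=0xfe blk=63 s=7: MISS | VC [47]
  [8] addr=0xff blk=63 s=7: L1-HIT | VC [47]
  [9] addr=0xda blk=54 s=6: L1-HIT | VC [47]
  [10] addr=0xfd blk=63 s=7: L1-HIT | VC [47]
  [11] addr=0xdb blk=54 s=6: L1-HIT | VC [47]
  [12] addr=0x66 blk=25 s=1: L1-HIT | VC [47]
  [13] addr=0x5a blk=22 s=6: MISS | VC [47, 54]
  [14] addr=0xd8 blk=54 s=6: VC-HIT | VC [47, 22]
  [15] addr=0x24 blk=9 s=1: MISS | VC [47, 22, 25]
  [16] addr=0x47 blk=17 s=1: MISS | VC [22, 25, 9]
  [17] addr=0x24 blk=9 s=1: VC-HIT | VC [22, 25, 17]

VC = [22, 25, 17]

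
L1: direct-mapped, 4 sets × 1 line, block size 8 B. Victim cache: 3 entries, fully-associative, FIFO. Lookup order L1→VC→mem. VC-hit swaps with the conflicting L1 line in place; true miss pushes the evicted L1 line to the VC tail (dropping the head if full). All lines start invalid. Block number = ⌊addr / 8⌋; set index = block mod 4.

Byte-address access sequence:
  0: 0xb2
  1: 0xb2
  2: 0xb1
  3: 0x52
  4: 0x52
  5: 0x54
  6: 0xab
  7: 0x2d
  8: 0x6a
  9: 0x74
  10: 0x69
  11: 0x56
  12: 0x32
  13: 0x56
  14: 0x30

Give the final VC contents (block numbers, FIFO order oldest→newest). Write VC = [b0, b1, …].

#0 0xb2→b22/s2 MISS; vc=[]
#1 0xb2→b22/s2 L1-HIT; vc=[]
#2 0xb1→b22/s2 L1-HIT; vc=[]
#3 0x52→b10/s2 MISS; vc=[22]
#4 0x52→b10/s2 L1-HIT; vc=[22]
#5 0x54→b10/s2 L1-HIT; vc=[22]
#6 0xab→b21/s1 MISS; vc=[22]
#7 0x2d→b5/s1 MISS; vc=[22,21]
#8 0x6a→b13/s1 MISS; vc=[22,21,5]
#9 0x74→b14/s2 MISS; vc=[21,5,10]
#10 0x69→b13/s1 L1-HIT; vc=[21,5,10]
#11 0x56→b10/s2 VC-HIT; vc=[21,5,14]
#12 0x32→b6/s2 MISS; vc=[5,14,10]
#13 0x56→b10/s2 VC-HIT; vc=[5,14,6]
#14 0x30→b6/s2 VC-HIT; vc=[5,14,10]

VC = [5, 14, 10]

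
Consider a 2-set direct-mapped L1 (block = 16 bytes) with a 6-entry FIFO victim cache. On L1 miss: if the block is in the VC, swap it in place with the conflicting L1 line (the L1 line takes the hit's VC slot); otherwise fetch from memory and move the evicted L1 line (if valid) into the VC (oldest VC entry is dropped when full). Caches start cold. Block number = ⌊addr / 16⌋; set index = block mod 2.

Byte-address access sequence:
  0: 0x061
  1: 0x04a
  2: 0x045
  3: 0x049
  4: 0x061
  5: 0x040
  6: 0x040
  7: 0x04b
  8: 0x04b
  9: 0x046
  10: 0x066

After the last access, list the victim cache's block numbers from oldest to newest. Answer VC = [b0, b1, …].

VC = [4]

#0 0x61→b6/s0 MISS; vc=[]
#1 0x4a→b4/s0 MISS; vc=[6]
#2 0x45→b4/s0 L1-HIT; vc=[6]
#3 0x49→b4/s0 L1-HIT; vc=[6]
#4 0x61→b6/s0 VC-HIT; vc=[4]
#5 0x40→b4/s0 VC-HIT; vc=[6]
#6 0x40→b4/s0 L1-HIT; vc=[6]
#7 0x4b→b4/s0 L1-HIT; vc=[6]
#8 0x4b→b4/s0 L1-HIT; vc=[6]
#9 0x46→b4/s0 L1-HIT; vc=[6]
#10 0x66→b6/s0 VC-HIT; vc=[4]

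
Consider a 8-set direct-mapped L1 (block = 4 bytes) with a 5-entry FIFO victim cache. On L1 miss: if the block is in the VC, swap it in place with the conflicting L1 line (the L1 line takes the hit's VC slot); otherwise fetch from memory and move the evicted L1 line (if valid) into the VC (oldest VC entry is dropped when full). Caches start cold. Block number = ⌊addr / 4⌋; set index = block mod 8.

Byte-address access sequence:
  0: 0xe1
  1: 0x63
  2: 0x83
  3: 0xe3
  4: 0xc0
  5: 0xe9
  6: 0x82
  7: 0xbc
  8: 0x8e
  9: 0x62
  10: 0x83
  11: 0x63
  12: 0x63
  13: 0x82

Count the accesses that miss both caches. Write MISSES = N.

MISSES = 7

0: 0xe1 (blk 56, set 0) → MISS  vc=[]
1: 0x63 (blk 24, set 0) → MISS  vc=[56]
2: 0x83 (blk 32, set 0) → MISS  vc=[56, 24]
3: 0xe3 (blk 56, set 0) → VC-HIT  vc=[32, 24]
4: 0xc0 (blk 48, set 0) → MISS  vc=[32, 24, 56]
5: 0xe9 (blk 58, set 2) → MISS  vc=[32, 24, 56]
6: 0x82 (blk 32, set 0) → VC-HIT  vc=[48, 24, 56]
7: 0xbc (blk 47, set 7) → MISS  vc=[48, 24, 56]
8: 0x8e (blk 35, set 3) → MISS  vc=[48, 24, 56]
9: 0x62 (blk 24, set 0) → VC-HIT  vc=[48, 32, 56]
10: 0x83 (blk 32, set 0) → VC-HIT  vc=[48, 24, 56]
11: 0x63 (blk 24, set 0) → VC-HIT  vc=[48, 32, 56]
12: 0x63 (blk 24, set 0) → L1-HIT  vc=[48, 32, 56]
13: 0x82 (blk 32, set 0) → VC-HIT  vc=[48, 24, 56]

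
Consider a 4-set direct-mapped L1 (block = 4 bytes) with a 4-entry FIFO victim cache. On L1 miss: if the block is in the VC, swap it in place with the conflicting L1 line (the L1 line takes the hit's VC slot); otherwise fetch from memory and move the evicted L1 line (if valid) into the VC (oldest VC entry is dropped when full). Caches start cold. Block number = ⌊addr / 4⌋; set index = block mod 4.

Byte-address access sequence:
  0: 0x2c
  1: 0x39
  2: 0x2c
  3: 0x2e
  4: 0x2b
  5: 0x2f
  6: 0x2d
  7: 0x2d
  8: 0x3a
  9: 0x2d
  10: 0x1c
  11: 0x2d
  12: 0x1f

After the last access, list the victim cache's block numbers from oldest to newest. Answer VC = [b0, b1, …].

VC = [10, 11]

  [0] addr=0x2c blk=11 s=3: MISS | VC []
  [1] addr=0x39 blk=14 s=2: MISS | VC []
  [2] addr=0x2c blk=11 s=3: L1-HIT | VC []
  [3] addr=0x2e blk=11 s=3: L1-HIT | VC []
  [4] addr=0x2b blk=10 s=2: MISS | VC [14]
  [5] addr=0x2f blk=11 s=3: L1-HIT | VC [14]
  [6] addr=0x2d blk=11 s=3: L1-HIT | VC [14]
  [7] addr=0x2d blk=11 s=3: L1-HIT | VC [14]
  [8] addr=0x3a blk=14 s=2: VC-HIT | VC [10]
  [9] addr=0x2d blk=11 s=3: L1-HIT | VC [10]
  [10] addr=0x1c blk=7 s=3: MISS | VC [10, 11]
  [11] addr=0x2d blk=11 s=3: VC-HIT | VC [10, 7]
  [12] addr=0x1f blk=7 s=3: VC-HIT | VC [10, 11]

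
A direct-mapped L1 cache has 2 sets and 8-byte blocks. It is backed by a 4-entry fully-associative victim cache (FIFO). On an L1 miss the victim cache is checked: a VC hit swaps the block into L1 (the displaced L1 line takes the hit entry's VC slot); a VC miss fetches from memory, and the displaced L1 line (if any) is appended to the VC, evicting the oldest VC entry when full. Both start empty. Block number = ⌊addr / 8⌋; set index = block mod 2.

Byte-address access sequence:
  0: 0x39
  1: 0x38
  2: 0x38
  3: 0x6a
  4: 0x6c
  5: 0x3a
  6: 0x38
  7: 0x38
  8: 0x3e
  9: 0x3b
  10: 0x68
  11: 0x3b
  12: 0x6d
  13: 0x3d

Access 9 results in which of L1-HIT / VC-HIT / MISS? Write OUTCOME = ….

OUTCOME = L1-HIT

#0 0x39→b7/s1 MISS; vc=[]
#1 0x38→b7/s1 L1-HIT; vc=[]
#2 0x38→b7/s1 L1-HIT; vc=[]
#3 0x6a→b13/s1 MISS; vc=[7]
#4 0x6c→b13/s1 L1-HIT; vc=[7]
#5 0x3a→b7/s1 VC-HIT; vc=[13]
#6 0x38→b7/s1 L1-HIT; vc=[13]
#7 0x38→b7/s1 L1-HIT; vc=[13]
#8 0x3e→b7/s1 L1-HIT; vc=[13]
#9 0x3b→b7/s1 L1-HIT; vc=[13]
#10 0x68→b13/s1 VC-HIT; vc=[7]
#11 0x3b→b7/s1 VC-HIT; vc=[13]
#12 0x6d→b13/s1 VC-HIT; vc=[7]
#13 0x3d→b7/s1 VC-HIT; vc=[13]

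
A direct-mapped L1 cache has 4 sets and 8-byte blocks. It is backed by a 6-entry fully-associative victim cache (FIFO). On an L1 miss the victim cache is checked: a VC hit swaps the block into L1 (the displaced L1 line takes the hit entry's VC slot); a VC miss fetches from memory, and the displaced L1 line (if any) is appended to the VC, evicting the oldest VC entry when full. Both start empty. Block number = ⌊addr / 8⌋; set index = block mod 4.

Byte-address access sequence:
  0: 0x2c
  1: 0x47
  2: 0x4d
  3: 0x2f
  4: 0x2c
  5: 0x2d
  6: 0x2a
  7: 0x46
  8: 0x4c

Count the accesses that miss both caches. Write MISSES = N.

MISSES = 3

0: 0x2c (blk 5, set 1) → MISS  vc=[]
1: 0x47 (blk 8, set 0) → MISS  vc=[]
2: 0x4d (blk 9, set 1) → MISS  vc=[5]
3: 0x2f (blk 5, set 1) → VC-HIT  vc=[9]
4: 0x2c (blk 5, set 1) → L1-HIT  vc=[9]
5: 0x2d (blk 5, set 1) → L1-HIT  vc=[9]
6: 0x2a (blk 5, set 1) → L1-HIT  vc=[9]
7: 0x46 (blk 8, set 0) → L1-HIT  vc=[9]
8: 0x4c (blk 9, set 1) → VC-HIT  vc=[5]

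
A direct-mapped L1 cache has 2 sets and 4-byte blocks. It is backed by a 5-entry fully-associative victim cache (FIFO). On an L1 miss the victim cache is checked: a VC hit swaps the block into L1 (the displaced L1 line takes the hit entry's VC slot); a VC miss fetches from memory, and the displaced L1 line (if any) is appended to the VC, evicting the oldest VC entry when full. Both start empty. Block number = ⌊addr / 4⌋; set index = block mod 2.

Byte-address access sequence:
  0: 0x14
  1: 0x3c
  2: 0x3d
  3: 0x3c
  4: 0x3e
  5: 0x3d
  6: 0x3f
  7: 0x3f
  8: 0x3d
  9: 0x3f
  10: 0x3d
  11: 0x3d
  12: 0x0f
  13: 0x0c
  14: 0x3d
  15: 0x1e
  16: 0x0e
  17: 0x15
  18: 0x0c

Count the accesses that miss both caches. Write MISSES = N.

MISSES = 4

  [0] addr=0x14 blk=5 s=1: MISS | VC []
  [1] addr=0x3c blk=15 s=1: MISS | VC [5]
  [2] addr=0x3d blk=15 s=1: L1-HIT | VC [5]
  [3] addr=0x3c blk=15 s=1: L1-HIT | VC [5]
  [4] addr=0x3e blk=15 s=1: L1-HIT | VC [5]
  [5] addr=0x3d blk=15 s=1: L1-HIT | VC [5]
  [6] addr=0x3f blk=15 s=1: L1-HIT | VC [5]
  [7] addr=0x3f blk=15 s=1: L1-HIT | VC [5]
  [8] addr=0x3d blk=15 s=1: L1-HIT | VC [5]
  [9] addr=0x3f blk=15 s=1: L1-HIT | VC [5]
  [10] addr=0x3d blk=15 s=1: L1-HIT | VC [5]
  [11] addr=0x3d blk=15 s=1: L1-HIT | VC [5]
  [12] addr=0xf blk=3 s=1: MISS | VC [5, 15]
  [13] addr=0xc blk=3 s=1: L1-HIT | VC [5, 15]
  [14] addr=0x3d blk=15 s=1: VC-HIT | VC [5, 3]
  [15] addr=0x1e blk=7 s=1: MISS | VC [5, 3, 15]
  [16] addr=0xe blk=3 s=1: VC-HIT | VC [5, 7, 15]
  [17] addr=0x15 blk=5 s=1: VC-HIT | VC [3, 7, 15]
  [18] addr=0xc blk=3 s=1: VC-HIT | VC [5, 7, 15]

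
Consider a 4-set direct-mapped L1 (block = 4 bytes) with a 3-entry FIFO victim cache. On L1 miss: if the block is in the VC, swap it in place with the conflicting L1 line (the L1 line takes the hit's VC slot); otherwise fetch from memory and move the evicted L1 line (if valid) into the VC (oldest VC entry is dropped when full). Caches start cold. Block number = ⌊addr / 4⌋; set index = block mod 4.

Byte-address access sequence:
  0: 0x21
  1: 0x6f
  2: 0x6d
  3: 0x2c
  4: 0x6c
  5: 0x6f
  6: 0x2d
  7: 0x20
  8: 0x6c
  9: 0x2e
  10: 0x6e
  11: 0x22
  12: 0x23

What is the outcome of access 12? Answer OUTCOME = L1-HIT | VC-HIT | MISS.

OUTCOME = L1-HIT

0: 0x21 (blk 8, set 0) → MISS  vc=[]
1: 0x6f (blk 27, set 3) → MISS  vc=[]
2: 0x6d (blk 27, set 3) → L1-HIT  vc=[]
3: 0x2c (blk 11, set 3) → MISS  vc=[27]
4: 0x6c (blk 27, set 3) → VC-HIT  vc=[11]
5: 0x6f (blk 27, set 3) → L1-HIT  vc=[11]
6: 0x2d (blk 11, set 3) → VC-HIT  vc=[27]
7: 0x20 (blk 8, set 0) → L1-HIT  vc=[27]
8: 0x6c (blk 27, set 3) → VC-HIT  vc=[11]
9: 0x2e (blk 11, set 3) → VC-HIT  vc=[27]
10: 0x6e (blk 27, set 3) → VC-HIT  vc=[11]
11: 0x22 (blk 8, set 0) → L1-HIT  vc=[11]
12: 0x23 (blk 8, set 0) → L1-HIT  vc=[11]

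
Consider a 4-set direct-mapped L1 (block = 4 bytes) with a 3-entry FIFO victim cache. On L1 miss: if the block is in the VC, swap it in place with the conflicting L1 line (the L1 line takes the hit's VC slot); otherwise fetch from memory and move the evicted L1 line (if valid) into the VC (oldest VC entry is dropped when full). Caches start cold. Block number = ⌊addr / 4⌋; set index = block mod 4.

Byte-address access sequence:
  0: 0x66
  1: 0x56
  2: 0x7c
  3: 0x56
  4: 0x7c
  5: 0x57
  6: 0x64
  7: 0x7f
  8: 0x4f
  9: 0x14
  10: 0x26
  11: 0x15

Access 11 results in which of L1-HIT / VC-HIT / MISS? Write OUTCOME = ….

0: 0x66 (blk 25, set 1) → MISS  vc=[]
1: 0x56 (blk 21, set 1) → MISS  vc=[25]
2: 0x7c (blk 31, set 3) → MISS  vc=[25]
3: 0x56 (blk 21, set 1) → L1-HIT  vc=[25]
4: 0x7c (blk 31, set 3) → L1-HIT  vc=[25]
5: 0x57 (blk 21, set 1) → L1-HIT  vc=[25]
6: 0x64 (blk 25, set 1) → VC-HIT  vc=[21]
7: 0x7f (blk 31, set 3) → L1-HIT  vc=[21]
8: 0x4f (blk 19, set 3) → MISS  vc=[21, 31]
9: 0x14 (blk 5, set 1) → MISS  vc=[21, 31, 25]
10: 0x26 (blk 9, set 1) → MISS  vc=[31, 25, 5]
11: 0x15 (blk 5, set 1) → VC-HIT  vc=[31, 25, 9]

OUTCOME = VC-HIT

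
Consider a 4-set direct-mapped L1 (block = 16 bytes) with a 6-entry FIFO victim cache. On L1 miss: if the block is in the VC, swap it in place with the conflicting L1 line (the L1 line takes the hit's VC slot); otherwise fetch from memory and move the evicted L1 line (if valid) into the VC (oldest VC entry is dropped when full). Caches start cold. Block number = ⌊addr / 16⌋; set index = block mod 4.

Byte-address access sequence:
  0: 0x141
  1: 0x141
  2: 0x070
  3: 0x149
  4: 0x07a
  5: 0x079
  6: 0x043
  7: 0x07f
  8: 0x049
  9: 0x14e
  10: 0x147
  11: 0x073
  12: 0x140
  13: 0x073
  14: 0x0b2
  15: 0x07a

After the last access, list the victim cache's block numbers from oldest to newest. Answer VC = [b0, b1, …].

0: 0x141 (blk 20, set 0) → MISS  vc=[]
1: 0x141 (blk 20, set 0) → L1-HIT  vc=[]
2: 0x70 (blk 7, set 3) → MISS  vc=[]
3: 0x149 (blk 20, set 0) → L1-HIT  vc=[]
4: 0x7a (blk 7, set 3) → L1-HIT  vc=[]
5: 0x79 (blk 7, set 3) → L1-HIT  vc=[]
6: 0x43 (blk 4, set 0) → MISS  vc=[20]
7: 0x7f (blk 7, set 3) → L1-HIT  vc=[20]
8: 0x49 (blk 4, set 0) → L1-HIT  vc=[20]
9: 0x14e (blk 20, set 0) → VC-HIT  vc=[4]
10: 0x147 (blk 20, set 0) → L1-HIT  vc=[4]
11: 0x73 (blk 7, set 3) → L1-HIT  vc=[4]
12: 0x140 (blk 20, set 0) → L1-HIT  vc=[4]
13: 0x73 (blk 7, set 3) → L1-HIT  vc=[4]
14: 0xb2 (blk 11, set 3) → MISS  vc=[4, 7]
15: 0x7a (blk 7, set 3) → VC-HIT  vc=[4, 11]

VC = [4, 11]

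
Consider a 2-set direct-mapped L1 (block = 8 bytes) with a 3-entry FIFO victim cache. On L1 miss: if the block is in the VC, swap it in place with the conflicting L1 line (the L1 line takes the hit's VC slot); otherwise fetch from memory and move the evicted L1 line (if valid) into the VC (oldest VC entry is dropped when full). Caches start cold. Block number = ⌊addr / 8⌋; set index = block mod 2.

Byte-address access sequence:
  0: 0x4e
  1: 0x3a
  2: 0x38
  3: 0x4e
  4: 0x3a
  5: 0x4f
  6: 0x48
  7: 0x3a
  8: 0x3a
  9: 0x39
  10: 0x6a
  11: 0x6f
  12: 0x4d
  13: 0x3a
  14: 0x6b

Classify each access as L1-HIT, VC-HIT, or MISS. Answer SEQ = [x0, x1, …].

SEQ = [MISS, MISS, L1-HIT, VC-HIT, VC-HIT, VC-HIT, L1-HIT, VC-HIT, L1-HIT, L1-HIT, MISS, L1-HIT, VC-HIT, VC-HIT, VC-HIT]

#0 0x4e→b9/s1 MISS; vc=[]
#1 0x3a→b7/s1 MISS; vc=[9]
#2 0x38→b7/s1 L1-HIT; vc=[9]
#3 0x4e→b9/s1 VC-HIT; vc=[7]
#4 0x3a→b7/s1 VC-HIT; vc=[9]
#5 0x4f→b9/s1 VC-HIT; vc=[7]
#6 0x48→b9/s1 L1-HIT; vc=[7]
#7 0x3a→b7/s1 VC-HIT; vc=[9]
#8 0x3a→b7/s1 L1-HIT; vc=[9]
#9 0x39→b7/s1 L1-HIT; vc=[9]
#10 0x6a→b13/s1 MISS; vc=[9,7]
#11 0x6f→b13/s1 L1-HIT; vc=[9,7]
#12 0x4d→b9/s1 VC-HIT; vc=[13,7]
#13 0x3a→b7/s1 VC-HIT; vc=[13,9]
#14 0x6b→b13/s1 VC-HIT; vc=[7,9]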